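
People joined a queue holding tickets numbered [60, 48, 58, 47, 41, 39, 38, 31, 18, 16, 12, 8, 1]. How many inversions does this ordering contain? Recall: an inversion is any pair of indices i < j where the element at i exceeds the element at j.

Element-by-element contributions:
60: 12
48: 10
58: 10
47: 9
41: 8
39: 7
38: 6
31: 5
18: 4
16: 3
12: 2
8: 1
1: 0
Sum: 12 + 10 + 10 + 9 + 8 + 7 + 6 + 5 + 4 + 3 + 2 + 1 + 0 = 77

There are 77 inversions.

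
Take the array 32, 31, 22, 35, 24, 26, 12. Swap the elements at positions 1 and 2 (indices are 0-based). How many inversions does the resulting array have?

Positions 1 and 2 hold 31 and 22; after swapping, the array is [32, 22, 31, 35, 24, 26, 12].
Element-by-element contributions:
32: 5
22: 1
31: 3
35: 3
24: 1
26: 1
12: 0
Sum: 5 + 1 + 3 + 3 + 1 + 1 + 0 = 14

14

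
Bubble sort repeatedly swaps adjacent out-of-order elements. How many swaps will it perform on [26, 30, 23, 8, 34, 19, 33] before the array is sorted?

The minimum number of adjacent swaps to sort an array equals its inversion count, since every such swap removes exactly one inversion.
Count inversions — for each element, later elements that are smaller:
26: 23, 8, 19 → 3
30: 23, 8, 19 → 3
23: 8, 19 → 2
8: none → 0
34: 19, 33 → 2
19: none → 0
33: none → 0
Total inversions: 3 + 3 + 2 + 0 + 2 + 0 + 0 = 10

Swaps: 10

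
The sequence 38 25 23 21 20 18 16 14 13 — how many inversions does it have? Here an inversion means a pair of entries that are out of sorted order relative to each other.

36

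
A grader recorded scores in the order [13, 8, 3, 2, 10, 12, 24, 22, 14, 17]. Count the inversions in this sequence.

13

Element-by-element contributions:
13 → 8, 3, 2, 10, 12 → 5
8 → 3, 2 → 2
3 → 2 → 1
2 → none → 0
10 → none → 0
12 → none → 0
24 → 22, 14, 17 → 3
22 → 14, 17 → 2
14 → none → 0
17 → none → 0
Sum: 5 + 2 + 1 + 0 + 0 + 0 + 3 + 2 + 0 + 0 = 13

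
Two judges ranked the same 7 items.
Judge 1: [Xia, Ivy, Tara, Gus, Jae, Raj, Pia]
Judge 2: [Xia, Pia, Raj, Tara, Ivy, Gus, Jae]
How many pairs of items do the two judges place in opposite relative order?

10 discordant pairs

Assign each item its position (1..7) in the first ordering, then rewrite the second ordering as that position sequence:
positions: Xia→1, Ivy→2, Tara→3, Gus→4, Jae→5, Raj→6, Pia→7
second ordering as positions: [1, 7, 6, 3, 2, 4, 5]
Discordant pairs = inversions in this position sequence.
1: 0
7: 6, 3, 2, 4, 5 → 5
6: 3, 2, 4, 5 → 4
3: 2 → 1
2: 0
4: 0
5: 0
Total: 0 + 5 + 4 + 1 + 0 + 0 + 0 = 10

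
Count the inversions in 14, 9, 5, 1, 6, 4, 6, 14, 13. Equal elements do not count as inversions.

Element-by-element contributions:
14 → 9, 5, 1, 6, 4, 6, 13 → 7
9 → 5, 1, 6, 4, 6 → 5
5 → 1, 4 → 2
1 → none → 0
6 → 4 → 1
4 → none → 0
6 → none → 0
14 → 13 → 1
13 → none → 0
Sum: 7 + 5 + 2 + 0 + 1 + 0 + 0 + 1 + 0 = 16

16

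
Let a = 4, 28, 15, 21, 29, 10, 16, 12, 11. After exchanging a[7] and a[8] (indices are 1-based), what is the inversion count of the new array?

Positions 7 and 8 hold 16 and 12; after swapping, the array is [4, 28, 15, 21, 29, 10, 12, 16, 11].
Count, for each position, how many later elements it exceeds:
4: 0
28: 6
15: 3
21: 4
29: 4
10: 0
12: 1
16: 1
11: 0
Sum: 0 + 6 + 3 + 4 + 4 + 0 + 1 + 1 + 0 = 19

19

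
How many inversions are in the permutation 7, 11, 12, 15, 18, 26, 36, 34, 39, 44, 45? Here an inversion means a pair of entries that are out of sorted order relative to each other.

1 inversion

Count, for each position, how many later elements it exceeds:
7 → none → 0
11 → none → 0
12 → none → 0
15 → none → 0
18 → none → 0
26 → none → 0
36 → 34 → 1
34 → none → 0
39 → none → 0
44 → none → 0
45 → none → 0
Sum: 0 + 0 + 0 + 0 + 0 + 0 + 1 + 0 + 0 + 0 + 0 = 1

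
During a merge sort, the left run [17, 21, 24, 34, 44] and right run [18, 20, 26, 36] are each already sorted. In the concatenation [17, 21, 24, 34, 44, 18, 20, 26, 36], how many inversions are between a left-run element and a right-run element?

11 cross-inversions

For each element r of the right run, count left-run elements greater than r:
r = 18: 21, 24, 34, 44 → 4
r = 20: 21, 24, 34, 44 → 4
r = 26: 34, 44 → 2
r = 36: 44 → 1
Cross-inversions: 4 + 4 + 2 + 1 = 11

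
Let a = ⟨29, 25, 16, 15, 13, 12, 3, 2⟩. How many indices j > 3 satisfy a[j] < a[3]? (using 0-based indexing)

The element at index 3 is 15.
Elements after it: 13, 12, 3, 2
Those smaller than 15: 13, 12, 3, 2

4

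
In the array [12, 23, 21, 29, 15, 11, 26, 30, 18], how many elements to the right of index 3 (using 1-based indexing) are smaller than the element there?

3 such elements

The element at index 3 is 21.
Elements after it: 29, 15, 11, 26, 30, 18
Those smaller than 21: 15, 11, 18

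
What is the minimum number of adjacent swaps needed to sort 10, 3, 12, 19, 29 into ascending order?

1 swap

The minimum number of adjacent swaps to sort an array equals its inversion count, since every such swap removes exactly one inversion.
Count inversions — for each element, later elements that are smaller:
10: 3 → 1
3: none → 0
12: none → 0
19: none → 0
29: none → 0
Total inversions: 1 + 0 + 0 + 0 + 0 = 1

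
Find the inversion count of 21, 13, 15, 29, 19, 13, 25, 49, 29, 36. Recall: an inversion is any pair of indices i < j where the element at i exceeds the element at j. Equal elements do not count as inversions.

Count, for each position, how many later elements it exceeds:
21 → 13, 15, 19, 13 → 4
13 → none → 0
15 → 13 → 1
29 → 19, 13, 25 → 3
19 → 13 → 1
13 → none → 0
25 → none → 0
49 → 29, 36 → 2
29 → none → 0
36 → none → 0
Sum: 4 + 0 + 1 + 3 + 1 + 0 + 0 + 2 + 0 + 0 = 11

11 inversions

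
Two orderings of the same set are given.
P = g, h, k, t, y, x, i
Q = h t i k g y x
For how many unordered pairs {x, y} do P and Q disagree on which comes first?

8

Assign each item its position (1..7) in the first ordering, then rewrite the second ordering as that position sequence:
positions: g→1, h→2, k→3, t→4, y→5, x→6, i→7
second ordering as positions: [2, 4, 7, 3, 1, 5, 6]
Discordant pairs = inversions in this position sequence.
2: 1 → 1
4: 3, 1 → 2
7: 3, 1, 5, 6 → 4
3: 1 → 1
1: 0
5: 0
6: 0
Total: 1 + 2 + 4 + 1 + 0 + 0 + 0 = 8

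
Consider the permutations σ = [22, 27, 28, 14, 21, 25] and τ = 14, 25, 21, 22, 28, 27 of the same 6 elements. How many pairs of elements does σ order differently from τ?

Assign each item its position (1..6) in the first ordering, then rewrite the second ordering as that position sequence:
positions: 22→1, 27→2, 28→3, 14→4, 21→5, 25→6
second ordering as positions: [4, 6, 5, 1, 3, 2]
Discordant pairs = inversions in this position sequence.
4: 1, 3, 2 → 3
6: 5, 1, 3, 2 → 4
5: 1, 3, 2 → 3
1: 0
3: 2 → 1
2: 0
Total: 3 + 4 + 3 + 0 + 1 + 0 = 11

Discordant pairs: 11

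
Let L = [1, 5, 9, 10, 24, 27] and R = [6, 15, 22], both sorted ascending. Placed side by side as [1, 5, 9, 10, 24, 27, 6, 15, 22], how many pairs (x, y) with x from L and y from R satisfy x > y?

There are 8 cross-inversions.

For each element r of the right run, count left-run elements greater than r:
r = 6: 9, 10, 24, 27 → 4
r = 15: 24, 27 → 2
r = 22: 24, 27 → 2
Cross-inversions: 4 + 2 + 2 = 8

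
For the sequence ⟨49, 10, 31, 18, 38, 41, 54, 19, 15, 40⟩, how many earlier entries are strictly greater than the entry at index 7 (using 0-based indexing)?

5

The element at index 7 is 19.
Elements before it: 49, 10, 31, 18, 38, 41, 54
Those larger than 19: 49, 31, 38, 41, 54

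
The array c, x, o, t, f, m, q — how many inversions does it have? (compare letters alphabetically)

10 out-of-order pairs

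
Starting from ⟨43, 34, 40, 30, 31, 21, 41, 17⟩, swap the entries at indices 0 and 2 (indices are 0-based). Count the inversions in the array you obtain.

Inversions: 20

Positions 0 and 2 hold 43 and 40; after swapping, the array is [40, 34, 43, 30, 31, 21, 41, 17].
Element-by-element contributions:
40: 5
34: 4
43: 5
30: 2
31: 2
21: 1
41: 1
17: 0
Sum: 5 + 4 + 5 + 2 + 2 + 1 + 1 + 0 = 20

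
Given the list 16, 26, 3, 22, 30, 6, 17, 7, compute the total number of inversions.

There are 15 inversions.

For each element, count later entries that are smaller:
16: 3
26: 5
3: 0
22: 3
30: 3
6: 0
17: 1
7: 0
Sum: 3 + 5 + 0 + 3 + 3 + 0 + 1 + 0 = 15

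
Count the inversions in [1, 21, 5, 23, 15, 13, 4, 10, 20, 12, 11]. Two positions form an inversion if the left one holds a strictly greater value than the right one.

28

Element-by-element contributions:
1: 0
21: 8
5: 1
23: 7
15: 5
13: 4
4: 0
10: 0
20: 2
12: 1
11: 0
Sum: 0 + 8 + 1 + 7 + 5 + 4 + 0 + 0 + 2 + 1 + 0 = 28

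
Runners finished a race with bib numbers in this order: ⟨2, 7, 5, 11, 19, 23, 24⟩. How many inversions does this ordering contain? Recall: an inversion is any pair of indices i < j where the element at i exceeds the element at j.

1 inversion

Count, for each position, how many later elements it exceeds:
2 → none → 0
7 → 5 → 1
5 → none → 0
11 → none → 0
19 → none → 0
23 → none → 0
24 → none → 0
Sum: 0 + 1 + 0 + 0 + 0 + 0 + 0 = 1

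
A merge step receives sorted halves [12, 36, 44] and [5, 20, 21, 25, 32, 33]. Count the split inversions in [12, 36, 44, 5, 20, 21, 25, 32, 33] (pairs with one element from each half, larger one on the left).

Take each right-half value and tally the left-half values above it:
r = 5: 12, 36, 44 → 3
r = 20: 36, 44 → 2
r = 21: 36, 44 → 2
r = 25: 36, 44 → 2
r = 32: 36, 44 → 2
r = 33: 36, 44 → 2
Cross-inversions: 3 + 2 + 2 + 2 + 2 + 2 = 13

13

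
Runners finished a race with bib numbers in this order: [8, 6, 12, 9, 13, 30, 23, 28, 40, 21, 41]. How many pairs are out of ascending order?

Element-by-element contributions:
8 → 6 → 1
6 → none → 0
12 → 9 → 1
9 → none → 0
13 → none → 0
30 → 23, 28, 21 → 3
23 → 21 → 1
28 → 21 → 1
40 → 21 → 1
21 → none → 0
41 → none → 0
Sum: 1 + 0 + 1 + 0 + 0 + 3 + 1 + 1 + 1 + 0 + 0 = 8

8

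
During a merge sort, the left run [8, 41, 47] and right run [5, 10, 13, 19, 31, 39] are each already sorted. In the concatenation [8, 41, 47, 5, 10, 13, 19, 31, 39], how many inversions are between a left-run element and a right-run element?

For each element r of the right run, count left-run elements greater than r:
r = 5: 8, 41, 47 → 3
r = 10: 41, 47 → 2
r = 13: 41, 47 → 2
r = 19: 41, 47 → 2
r = 31: 41, 47 → 2
r = 39: 41, 47 → 2
Cross-inversions: 3 + 2 + 2 + 2 + 2 + 2 = 13

13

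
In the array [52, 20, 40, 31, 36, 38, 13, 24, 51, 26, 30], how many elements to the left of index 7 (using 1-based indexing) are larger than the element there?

6

The element at index 7 is 13.
Elements before it: 52, 20, 40, 31, 36, 38
Those larger than 13: 52, 20, 40, 31, 36, 38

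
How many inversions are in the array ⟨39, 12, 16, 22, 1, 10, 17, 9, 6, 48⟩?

Element-by-element contributions:
39: 8
12: 4
16: 4
22: 5
1: 0
10: 2
17: 2
9: 1
6: 0
48: 0
Sum: 8 + 4 + 4 + 5 + 0 + 2 + 2 + 1 + 0 + 0 = 26

There are 26 inversions.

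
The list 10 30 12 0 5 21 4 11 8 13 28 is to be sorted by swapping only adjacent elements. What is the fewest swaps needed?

There are 24 adjacent swaps.

Minimum adjacent swaps = number of inversions (each swap of adjacent out-of-order elements removes one inversion and no swap can remove more).
Count inversions — for each element, later elements that are smaller:
10: 0, 5, 4, 8 → 4
30: 12, 0, 5, 21, 4, 11, 8, 13, 28 → 9
12: 0, 5, 4, 11, 8 → 5
0: none → 0
5: 4 → 1
21: 4, 11, 8, 13 → 4
4: none → 0
11: 8 → 1
8: none → 0
13: none → 0
28: none → 0
Total inversions: 4 + 9 + 5 + 0 + 1 + 4 + 0 + 1 + 0 + 0 + 0 = 24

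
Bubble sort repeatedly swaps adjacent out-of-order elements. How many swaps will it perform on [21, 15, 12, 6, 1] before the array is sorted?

10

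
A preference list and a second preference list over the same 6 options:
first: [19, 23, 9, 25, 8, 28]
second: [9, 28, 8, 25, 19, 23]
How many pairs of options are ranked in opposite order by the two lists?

Assign each item its position (1..6) in the first ordering, then rewrite the second ordering as that position sequence:
positions: 19→1, 23→2, 9→3, 25→4, 8→5, 28→6
second ordering as positions: [3, 6, 5, 4, 1, 2]
Discordant pairs = inversions in this position sequence.
3: 1, 2 → 2
6: 5, 4, 1, 2 → 4
5: 4, 1, 2 → 3
4: 1, 2 → 2
1: 0
2: 0
Total: 2 + 4 + 3 + 2 + 0 + 0 = 11

11 pairs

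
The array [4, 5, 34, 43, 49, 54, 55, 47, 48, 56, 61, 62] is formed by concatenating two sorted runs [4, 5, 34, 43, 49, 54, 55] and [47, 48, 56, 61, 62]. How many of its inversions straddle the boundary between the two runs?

Take each right-half value and tally the left-half values above it:
r = 47: 49, 54, 55 → 3
r = 48: 49, 54, 55 → 3
r = 56: none → 0
r = 61: none → 0
r = 62: none → 0
Cross-inversions: 3 + 3 + 0 + 0 + 0 = 6

6 cross-inversions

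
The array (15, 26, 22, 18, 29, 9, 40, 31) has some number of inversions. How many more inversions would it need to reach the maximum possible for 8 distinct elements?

19

Maximum inversions for 8 distinct elements is C(8, 2) = 8·7/2 = 28.
Current inversions — for each element, count later smaller elements:
15: 1
26: 3
22: 2
18: 1
29: 1
9: 0
40: 1
31: 0
Current total: 1 + 3 + 2 + 1 + 1 + 0 + 1 + 0 = 9
Shortfall: 28 − 9 = 19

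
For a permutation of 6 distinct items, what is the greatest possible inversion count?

15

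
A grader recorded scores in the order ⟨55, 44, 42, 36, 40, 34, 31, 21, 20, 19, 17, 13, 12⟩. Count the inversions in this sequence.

77 inversions

Element-by-element contributions:
55 → 44, 42, 36, 40, 34, 31, 21, 20, 19, 17, 13, 12 → 12
44 → 42, 36, 40, 34, 31, 21, 20, 19, 17, 13, 12 → 11
42 → 36, 40, 34, 31, 21, 20, 19, 17, 13, 12 → 10
36 → 34, 31, 21, 20, 19, 17, 13, 12 → 8
40 → 34, 31, 21, 20, 19, 17, 13, 12 → 8
34 → 31, 21, 20, 19, 17, 13, 12 → 7
31 → 21, 20, 19, 17, 13, 12 → 6
21 → 20, 19, 17, 13, 12 → 5
20 → 19, 17, 13, 12 → 4
19 → 17, 13, 12 → 3
17 → 13, 12 → 2
13 → 12 → 1
12 → none → 0
Sum: 12 + 11 + 10 + 8 + 8 + 7 + 6 + 5 + 4 + 3 + 2 + 1 + 0 = 77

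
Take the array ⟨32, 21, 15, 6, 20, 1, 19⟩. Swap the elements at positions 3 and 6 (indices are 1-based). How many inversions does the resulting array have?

13 inversions

Positions 3 and 6 hold 15 and 1; after swapping, the array is [32, 21, 1, 6, 20, 15, 19].
Count, for each position, how many later elements it exceeds:
32 → 21, 1, 6, 20, 15, 19 → 6
21 → 1, 6, 20, 15, 19 → 5
1 → none → 0
6 → none → 0
20 → 15, 19 → 2
15 → none → 0
19 → none → 0
Sum: 6 + 5 + 0 + 0 + 2 + 0 + 0 = 13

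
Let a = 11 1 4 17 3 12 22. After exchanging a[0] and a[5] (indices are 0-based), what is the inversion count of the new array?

7

Positions 0 and 5 hold 11 and 12; after swapping, the array is [12, 1, 4, 17, 3, 11, 22].
For each element, count later entries that are smaller:
12: 4
1: 0
4: 1
17: 2
3: 0
11: 0
22: 0
Sum: 4 + 0 + 1 + 2 + 0 + 0 + 0 = 7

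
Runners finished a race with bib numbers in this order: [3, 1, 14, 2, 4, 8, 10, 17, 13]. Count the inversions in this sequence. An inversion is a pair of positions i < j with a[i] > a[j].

There are 8 inversions.

Sweep left to right; for each value list the smaller values that follow it:
3 → 1, 2 → 2
1 → none → 0
14 → 2, 4, 8, 10, 13 → 5
2 → none → 0
4 → none → 0
8 → none → 0
10 → none → 0
17 → 13 → 1
13 → none → 0
Sum: 2 + 0 + 5 + 0 + 0 + 0 + 0 + 1 + 0 = 8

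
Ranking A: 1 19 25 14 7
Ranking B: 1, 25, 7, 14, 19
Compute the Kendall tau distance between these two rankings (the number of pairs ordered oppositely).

There are 4 discordant pairs.

Assign each item its position (1..5) in the first ordering, then rewrite the second ordering as that position sequence:
positions: 1→1, 19→2, 25→3, 14→4, 7→5
second ordering as positions: [1, 3, 5, 4, 2]
Discordant pairs = inversions in this position sequence.
1: 0
3: 2 → 1
5: 4, 2 → 2
4: 2 → 1
2: 0
Total: 0 + 1 + 2 + 1 + 0 = 4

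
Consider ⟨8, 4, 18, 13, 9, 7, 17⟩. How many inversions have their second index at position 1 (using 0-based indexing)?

1 such element

The element at index 1 is 4.
Elements before it: 8
Those larger than 4: 8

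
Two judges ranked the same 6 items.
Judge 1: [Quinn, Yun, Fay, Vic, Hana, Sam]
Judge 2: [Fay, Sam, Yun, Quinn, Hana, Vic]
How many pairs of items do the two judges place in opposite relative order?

Assign each item its position (1..6) in the first ordering, then rewrite the second ordering as that position sequence:
positions: Quinn→1, Yun→2, Fay→3, Vic→4, Hana→5, Sam→6
second ordering as positions: [3, 6, 2, 1, 5, 4]
Discordant pairs = inversions in this position sequence.
3: 2, 1 → 2
6: 2, 1, 5, 4 → 4
2: 1 → 1
1: 0
5: 4 → 1
4: 0
Total: 2 + 4 + 1 + 0 + 1 + 0 = 8

8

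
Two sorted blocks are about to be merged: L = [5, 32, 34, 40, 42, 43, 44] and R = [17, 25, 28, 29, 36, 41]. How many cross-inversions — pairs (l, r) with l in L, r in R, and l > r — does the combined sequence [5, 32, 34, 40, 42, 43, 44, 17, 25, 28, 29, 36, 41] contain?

31 split inversions

Count, for every r in R, how many entries of L exceed r:
r = 17: 32, 34, 40, 42, 43, 44 → 6
r = 25: 32, 34, 40, 42, 43, 44 → 6
r = 28: 32, 34, 40, 42, 43, 44 → 6
r = 29: 32, 34, 40, 42, 43, 44 → 6
r = 36: 40, 42, 43, 44 → 4
r = 41: 42, 43, 44 → 3
Cross-inversions: 6 + 6 + 6 + 6 + 4 + 3 = 31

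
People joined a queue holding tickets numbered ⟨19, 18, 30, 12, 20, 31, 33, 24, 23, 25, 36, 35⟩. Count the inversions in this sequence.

Count, for each position, how many later elements it exceeds:
19 → 18, 12 → 2
18 → 12 → 1
30 → 12, 20, 24, 23, 25 → 5
12 → none → 0
20 → none → 0
31 → 24, 23, 25 → 3
33 → 24, 23, 25 → 3
24 → 23 → 1
23 → none → 0
25 → none → 0
36 → 35 → 1
35 → none → 0
Sum: 2 + 1 + 5 + 0 + 0 + 3 + 3 + 1 + 0 + 0 + 1 + 0 = 16

16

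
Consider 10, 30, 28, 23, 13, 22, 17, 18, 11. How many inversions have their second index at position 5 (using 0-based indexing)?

The element at index 5 is 22.
Elements before it: 10, 30, 28, 23, 13
Those larger than 22: 30, 28, 23

3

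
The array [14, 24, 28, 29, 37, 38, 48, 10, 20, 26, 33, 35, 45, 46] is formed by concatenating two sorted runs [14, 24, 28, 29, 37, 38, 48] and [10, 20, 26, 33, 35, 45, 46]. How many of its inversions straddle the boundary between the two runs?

26 cross-inversions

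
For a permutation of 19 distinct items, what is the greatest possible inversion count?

There are 171 inversions.

A reversed (strictly descending) arrangement makes every pair an inversion, giving C(19, 2) inversions.
C(19, 2) = 19·18/2 = 171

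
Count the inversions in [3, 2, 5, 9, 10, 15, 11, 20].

Out-of-order pairs: 2

For each element, count later entries that are smaller:
3: 1
2: 0
5: 0
9: 0
10: 0
15: 1
11: 0
20: 0
Sum: 1 + 0 + 0 + 0 + 0 + 1 + 0 + 0 = 2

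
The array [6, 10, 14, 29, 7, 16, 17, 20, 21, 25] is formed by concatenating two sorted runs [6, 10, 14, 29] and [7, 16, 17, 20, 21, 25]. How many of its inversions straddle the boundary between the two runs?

8

Take each right-half value and tally the left-half values above it:
r = 7: 10, 14, 29 → 3
r = 16: 29 → 1
r = 17: 29 → 1
r = 20: 29 → 1
r = 21: 29 → 1
r = 25: 29 → 1
Cross-inversions: 3 + 1 + 1 + 1 + 1 + 1 = 8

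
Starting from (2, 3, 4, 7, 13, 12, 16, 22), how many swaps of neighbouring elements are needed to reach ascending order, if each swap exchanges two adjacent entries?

1

The minimum number of adjacent swaps to sort an array equals its inversion count, since every such swap removes exactly one inversion.
Count inversions — for each element, later elements that are smaller:
2: none → 0
3: none → 0
4: none → 0
7: none → 0
13: 12 → 1
12: none → 0
16: none → 0
22: none → 0
Total inversions: 0 + 0 + 0 + 0 + 1 + 0 + 0 + 0 = 1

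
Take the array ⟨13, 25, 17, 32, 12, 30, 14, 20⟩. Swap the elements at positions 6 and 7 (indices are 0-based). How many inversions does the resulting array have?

Positions 6 and 7 hold 14 and 20; after swapping, the array is [13, 25, 17, 32, 12, 30, 20, 14].
For each element, count later entries that are smaller:
13: 1
25: 4
17: 2
32: 4
12: 0
30: 2
20: 1
14: 0
Sum: 1 + 4 + 2 + 4 + 0 + 2 + 1 + 0 = 14

14 inversions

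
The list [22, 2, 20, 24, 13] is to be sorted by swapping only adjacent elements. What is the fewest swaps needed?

Minimum adjacent swaps = number of inversions (each swap of adjacent out-of-order elements removes one inversion and no swap can remove more).
Count inversions — for each element, later elements that are smaller:
22: 2, 20, 13 → 3
2: none → 0
20: 13 → 1
24: 13 → 1
13: none → 0
Total inversions: 3 + 0 + 1 + 1 + 0 = 5

5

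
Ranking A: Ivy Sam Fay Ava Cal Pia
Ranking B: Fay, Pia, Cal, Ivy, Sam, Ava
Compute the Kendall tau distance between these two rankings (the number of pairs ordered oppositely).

9 discordant pairs

Assign each item its position (1..6) in the first ordering, then rewrite the second ordering as that position sequence:
positions: Ivy→1, Sam→2, Fay→3, Ava→4, Cal→5, Pia→6
second ordering as positions: [3, 6, 5, 1, 2, 4]
Discordant pairs = inversions in this position sequence.
3: 1, 2 → 2
6: 5, 1, 2, 4 → 4
5: 1, 2, 4 → 3
1: 0
2: 0
4: 0
Total: 2 + 4 + 3 + 0 + 0 + 0 = 9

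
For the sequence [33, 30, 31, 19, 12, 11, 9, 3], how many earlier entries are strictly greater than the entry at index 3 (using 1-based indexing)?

The element at index 3 is 31.
Elements before it: 33, 30
Those larger than 31: 33

1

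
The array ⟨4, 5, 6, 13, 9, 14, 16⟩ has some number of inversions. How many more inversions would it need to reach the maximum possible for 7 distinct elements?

20 inversions short

Maximum inversions for 7 distinct elements is C(7, 2) = 7·6/2 = 21.
Current inversions — for each element, count later smaller elements:
4: 0
5: 0
6: 0
13: 1
9: 0
14: 0
16: 0
Current total: 0 + 0 + 0 + 1 + 0 + 0 + 0 = 1
Shortfall: 21 − 1 = 20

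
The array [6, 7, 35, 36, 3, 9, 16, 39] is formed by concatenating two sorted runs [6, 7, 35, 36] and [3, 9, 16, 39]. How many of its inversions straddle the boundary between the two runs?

Count, for every r in R, how many entries of L exceed r:
r = 3: 6, 7, 35, 36 → 4
r = 9: 35, 36 → 2
r = 16: 35, 36 → 2
r = 39: none → 0
Cross-inversions: 4 + 2 + 2 + 0 = 8

Split inversions: 8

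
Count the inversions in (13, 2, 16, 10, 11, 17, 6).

10 inversions

Listing every pair i<j with a[i]>a[j] (using 0-based positions):
(0,1): 13 > 2
(0,3): 13 > 10
(0,4): 13 > 11
(0,6): 13 > 6
(2,3): 16 > 10
(2,4): 16 > 11
(2,6): 16 > 6
(3,6): 10 > 6
(4,6): 11 > 6
(5,6): 17 > 6
That's 10 pairs.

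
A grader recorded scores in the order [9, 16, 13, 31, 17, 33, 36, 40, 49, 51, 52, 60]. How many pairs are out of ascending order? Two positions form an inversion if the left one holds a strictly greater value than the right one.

Count, for each position, how many later elements it exceeds:
9: 0
16: 1
13: 0
31: 1
17: 0
33: 0
36: 0
40: 0
49: 0
51: 0
52: 0
60: 0
Sum: 0 + 1 + 0 + 1 + 0 + 0 + 0 + 0 + 0 + 0 + 0 + 0 = 2

2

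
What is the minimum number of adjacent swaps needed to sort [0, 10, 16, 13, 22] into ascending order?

Swaps: 1

Minimum adjacent swaps = number of inversions (each swap of adjacent out-of-order elements removes one inversion and no swap can remove more).
Count inversions — for each element, later elements that are smaller:
0: none → 0
10: none → 0
16: 13 → 1
13: none → 0
22: none → 0
Total inversions: 0 + 0 + 1 + 0 + 0 = 1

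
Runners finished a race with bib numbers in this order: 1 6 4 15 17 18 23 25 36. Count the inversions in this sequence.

Count, for each position, how many later elements it exceeds:
1 → none → 0
6 → 4 → 1
4 → none → 0
15 → none → 0
17 → none → 0
18 → none → 0
23 → none → 0
25 → none → 0
36 → none → 0
Sum: 0 + 1 + 0 + 0 + 0 + 0 + 0 + 0 + 0 = 1

Out-of-order pairs: 1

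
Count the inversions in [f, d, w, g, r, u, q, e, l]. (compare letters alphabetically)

17

Element-by-element contributions:
f: 2
d: 0
w: 6
g: 1
r: 3
u: 3
q: 2
e: 0
l: 0
Sum: 2 + 0 + 6 + 1 + 3 + 3 + 2 + 0 + 0 = 17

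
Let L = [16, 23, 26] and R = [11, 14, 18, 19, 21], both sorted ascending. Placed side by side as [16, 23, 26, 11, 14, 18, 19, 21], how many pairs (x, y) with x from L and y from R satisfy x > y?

12 cross-inversions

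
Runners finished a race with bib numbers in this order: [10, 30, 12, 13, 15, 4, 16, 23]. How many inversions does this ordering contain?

10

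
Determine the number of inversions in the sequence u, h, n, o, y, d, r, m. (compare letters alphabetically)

15

Count, for each position, how many later elements it exceeds:
u → h, n, o, d, r, m → 6
h → d → 1
n → d, m → 2
o → d, m → 2
y → d, r, m → 3
d → none → 0
r → m → 1
m → none → 0
Sum: 6 + 1 + 2 + 2 + 3 + 0 + 1 + 0 = 15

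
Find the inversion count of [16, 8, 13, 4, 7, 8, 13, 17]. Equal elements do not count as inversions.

Sweep left to right; for each value list the smaller values that follow it:
16: 6
8: 2
13: 3
4: 0
7: 0
8: 0
13: 0
17: 0
Sum: 6 + 2 + 3 + 0 + 0 + 0 + 0 + 0 = 11

11 inversions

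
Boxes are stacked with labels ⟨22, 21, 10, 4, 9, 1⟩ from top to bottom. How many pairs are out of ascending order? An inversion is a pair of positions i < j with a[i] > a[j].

14

For each element, count later entries that are smaller:
22 → 21, 10, 4, 9, 1 → 5
21 → 10, 4, 9, 1 → 4
10 → 4, 9, 1 → 3
4 → 1 → 1
9 → 1 → 1
1 → none → 0
Sum: 5 + 4 + 3 + 1 + 1 + 0 = 14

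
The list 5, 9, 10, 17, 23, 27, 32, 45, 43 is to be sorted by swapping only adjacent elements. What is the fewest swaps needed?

The minimum number of adjacent swaps to sort an array equals its inversion count, since every such swap removes exactly one inversion.
Count inversions — for each element, later elements that are smaller:
5: none → 0
9: none → 0
10: none → 0
17: none → 0
23: none → 0
27: none → 0
32: none → 0
45: 43 → 1
43: none → 0
Total inversions: 0 + 0 + 0 + 0 + 0 + 0 + 0 + 1 + 0 = 1

1 swap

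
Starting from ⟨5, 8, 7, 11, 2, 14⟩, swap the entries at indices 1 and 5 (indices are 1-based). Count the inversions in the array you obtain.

4

Positions 1 and 5 hold 5 and 2; after swapping, the array is [2, 8, 7, 11, 5, 14].
Sweep left to right; for each value list the smaller values that follow it:
2 → none → 0
8 → 7, 5 → 2
7 → 5 → 1
11 → 5 → 1
5 → none → 0
14 → none → 0
Sum: 0 + 2 + 1 + 1 + 0 + 0 = 4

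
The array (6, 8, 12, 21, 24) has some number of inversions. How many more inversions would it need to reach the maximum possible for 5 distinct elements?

10 inversions short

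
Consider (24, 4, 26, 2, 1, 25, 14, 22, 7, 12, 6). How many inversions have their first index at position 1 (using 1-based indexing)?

The element at index 1 is 24.
Elements after it: 4, 26, 2, 1, 25, 14, 22, 7, 12, 6
Those smaller than 24: 4, 2, 1, 14, 22, 7, 12, 6

8 such elements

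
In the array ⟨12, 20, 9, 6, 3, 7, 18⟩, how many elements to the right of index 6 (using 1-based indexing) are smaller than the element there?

The element at index 6 is 7.
Elements after it: 18
None of them are smaller than 7.

0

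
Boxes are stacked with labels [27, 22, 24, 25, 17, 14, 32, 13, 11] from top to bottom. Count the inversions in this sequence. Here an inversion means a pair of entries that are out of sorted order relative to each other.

Count, for each position, how many later elements it exceeds:
27: 7
22: 4
24: 4
25: 4
17: 3
14: 2
32: 2
13: 1
11: 0
Sum: 7 + 4 + 4 + 4 + 3 + 2 + 2 + 1 + 0 = 27

27 inversions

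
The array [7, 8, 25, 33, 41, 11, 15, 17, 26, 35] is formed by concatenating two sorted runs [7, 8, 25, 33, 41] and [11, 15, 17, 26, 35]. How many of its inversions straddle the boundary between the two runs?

For each element r of the right run, count left-run elements greater than r:
r = 11: 25, 33, 41 → 3
r = 15: 25, 33, 41 → 3
r = 17: 25, 33, 41 → 3
r = 26: 33, 41 → 2
r = 35: 41 → 1
Cross-inversions: 3 + 3 + 3 + 2 + 1 = 12

There are 12 split inversions.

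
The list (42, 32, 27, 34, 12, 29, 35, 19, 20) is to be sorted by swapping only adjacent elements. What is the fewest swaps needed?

24

Minimum adjacent swaps = number of inversions (each swap of adjacent out-of-order elements removes one inversion and no swap can remove more).
Count inversions — for each element, later elements that are smaller:
42: 32, 27, 34, 12, 29, 35, 19, 20 → 8
32: 27, 12, 29, 19, 20 → 5
27: 12, 19, 20 → 3
34: 12, 29, 19, 20 → 4
12: none → 0
29: 19, 20 → 2
35: 19, 20 → 2
19: none → 0
20: none → 0
Total inversions: 8 + 5 + 3 + 4 + 0 + 2 + 2 + 0 + 0 = 24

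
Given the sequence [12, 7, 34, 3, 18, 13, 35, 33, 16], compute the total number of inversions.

Out-of-order pairs: 13

Count, for each position, how many later elements it exceeds:
12 → 7, 3 → 2
7 → 3 → 1
34 → 3, 18, 13, 33, 16 → 5
3 → none → 0
18 → 13, 16 → 2
13 → none → 0
35 → 33, 16 → 2
33 → 16 → 1
16 → none → 0
Sum: 2 + 1 + 5 + 0 + 2 + 0 + 2 + 1 + 0 = 13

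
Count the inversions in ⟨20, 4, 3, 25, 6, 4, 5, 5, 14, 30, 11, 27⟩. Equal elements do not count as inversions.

Sweep left to right; for each value list the smaller values that follow it:
20: 8
4: 1
3: 0
25: 6
6: 3
4: 0
5: 0
5: 0
14: 1
30: 2
11: 0
27: 0
Sum: 8 + 1 + 0 + 6 + 3 + 0 + 0 + 0 + 1 + 2 + 0 + 0 = 21

There are 21 inversions.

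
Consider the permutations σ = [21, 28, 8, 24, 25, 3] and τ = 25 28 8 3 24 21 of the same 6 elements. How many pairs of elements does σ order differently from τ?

9

Assign each item its position (1..6) in the first ordering, then rewrite the second ordering as that position sequence:
positions: 21→1, 28→2, 8→3, 24→4, 25→5, 3→6
second ordering as positions: [5, 2, 3, 6, 4, 1]
Discordant pairs = inversions in this position sequence.
5: 2, 3, 4, 1 → 4
2: 1 → 1
3: 1 → 1
6: 4, 1 → 2
4: 1 → 1
1: 0
Total: 4 + 1 + 1 + 2 + 1 + 0 = 9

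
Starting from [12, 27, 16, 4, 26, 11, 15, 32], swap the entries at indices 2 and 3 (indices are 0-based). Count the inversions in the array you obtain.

11

Positions 2 and 3 hold 16 and 4; after swapping, the array is [12, 27, 4, 16, 26, 11, 15, 32].
Element-by-element contributions:
12: 2
27: 5
4: 0
16: 2
26: 2
11: 0
15: 0
32: 0
Sum: 2 + 5 + 0 + 2 + 2 + 0 + 0 + 0 = 11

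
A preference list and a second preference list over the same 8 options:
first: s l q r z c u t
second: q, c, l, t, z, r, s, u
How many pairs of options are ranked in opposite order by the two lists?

Pairs: 14

Assign each item its position (1..8) in the first ordering, then rewrite the second ordering as that position sequence:
positions: s→1, l→2, q→3, r→4, z→5, c→6, u→7, t→8
second ordering as positions: [3, 6, 2, 8, 5, 4, 1, 7]
Discordant pairs = inversions in this position sequence.
3: 2, 1 → 2
6: 2, 5, 4, 1 → 4
2: 1 → 1
8: 5, 4, 1, 7 → 4
5: 4, 1 → 2
4: 1 → 1
1: 0
7: 0
Total: 2 + 4 + 1 + 4 + 2 + 1 + 0 + 0 = 14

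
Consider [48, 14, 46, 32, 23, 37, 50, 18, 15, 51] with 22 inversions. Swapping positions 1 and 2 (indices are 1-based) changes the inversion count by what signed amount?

-1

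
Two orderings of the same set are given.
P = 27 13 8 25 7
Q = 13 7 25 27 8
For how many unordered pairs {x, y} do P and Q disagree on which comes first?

Assign each item its position (1..5) in the first ordering, then rewrite the second ordering as that position sequence:
positions: 27→1, 13→2, 8→3, 25→4, 7→5
second ordering as positions: [2, 5, 4, 1, 3]
Discordant pairs = inversions in this position sequence.
2: 1 → 1
5: 4, 1, 3 → 3
4: 1, 3 → 2
1: 0
3: 0
Total: 1 + 3 + 2 + 0 + 0 = 6

There are 6 disagreeing pairs.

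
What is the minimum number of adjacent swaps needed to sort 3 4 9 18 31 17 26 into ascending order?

The minimum number of adjacent swaps to sort an array equals its inversion count, since every such swap removes exactly one inversion.
Count inversions — for each element, later elements that are smaller:
3: none → 0
4: none → 0
9: none → 0
18: 17 → 1
31: 17, 26 → 2
17: none → 0
26: none → 0
Total inversions: 0 + 0 + 0 + 1 + 2 + 0 + 0 = 3

3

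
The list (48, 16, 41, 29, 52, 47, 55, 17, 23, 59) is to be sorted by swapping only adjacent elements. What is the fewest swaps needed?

The minimum number of adjacent swaps to sort an array equals its inversion count, since every such swap removes exactly one inversion.
Count inversions — for each element, later elements that are smaller:
48: 16, 41, 29, 47, 17, 23 → 6
16: none → 0
41: 29, 17, 23 → 3
29: 17, 23 → 2
52: 47, 17, 23 → 3
47: 17, 23 → 2
55: 17, 23 → 2
17: none → 0
23: none → 0
59: none → 0
Total inversions: 6 + 0 + 3 + 2 + 3 + 2 + 2 + 0 + 0 + 0 = 18

18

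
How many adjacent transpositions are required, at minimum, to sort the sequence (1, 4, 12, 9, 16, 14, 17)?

The minimum number of adjacent swaps to sort an array equals its inversion count, since every such swap removes exactly one inversion.
Count inversions — for each element, later elements that are smaller:
1: none → 0
4: none → 0
12: 9 → 1
9: none → 0
16: 14 → 1
14: none → 0
17: none → 0
Total inversions: 0 + 0 + 1 + 0 + 1 + 0 + 0 = 2

2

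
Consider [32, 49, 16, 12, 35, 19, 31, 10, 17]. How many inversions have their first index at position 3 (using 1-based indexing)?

The element at index 3 is 16.
Elements after it: 12, 35, 19, 31, 10, 17
Those smaller than 16: 12, 10

2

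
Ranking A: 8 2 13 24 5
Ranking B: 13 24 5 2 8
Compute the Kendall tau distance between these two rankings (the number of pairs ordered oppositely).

Discordant pairs: 7

Assign each item its position (1..5) in the first ordering, then rewrite the second ordering as that position sequence:
positions: 8→1, 2→2, 13→3, 24→4, 5→5
second ordering as positions: [3, 4, 5, 2, 1]
Discordant pairs = inversions in this position sequence.
3: 2, 1 → 2
4: 2, 1 → 2
5: 2, 1 → 2
2: 1 → 1
1: 0
Total: 2 + 2 + 2 + 1 + 0 = 7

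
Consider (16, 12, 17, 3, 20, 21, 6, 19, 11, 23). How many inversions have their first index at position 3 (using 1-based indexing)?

The element at index 3 is 17.
Elements after it: 3, 20, 21, 6, 19, 11, 23
Those smaller than 17: 3, 6, 11

3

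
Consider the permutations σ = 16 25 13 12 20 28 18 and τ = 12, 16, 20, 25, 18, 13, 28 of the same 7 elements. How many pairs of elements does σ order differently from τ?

7 discordant pairs

Assign each item its position (1..7) in the first ordering, then rewrite the second ordering as that position sequence:
positions: 16→1, 25→2, 13→3, 12→4, 20→5, 28→6, 18→7
second ordering as positions: [4, 1, 5, 2, 7, 3, 6]
Discordant pairs = inversions in this position sequence.
4: 1, 2, 3 → 3
1: 0
5: 2, 3 → 2
2: 0
7: 3, 6 → 2
3: 0
6: 0
Total: 3 + 0 + 2 + 0 + 2 + 0 + 0 = 7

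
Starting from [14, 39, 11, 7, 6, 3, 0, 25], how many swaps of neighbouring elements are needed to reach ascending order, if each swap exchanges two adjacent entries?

Minimum adjacent swaps = number of inversions (each swap of adjacent out-of-order elements removes one inversion and no swap can remove more).
Count inversions — for each element, later elements that are smaller:
14: 11, 7, 6, 3, 0 → 5
39: 11, 7, 6, 3, 0, 25 → 6
11: 7, 6, 3, 0 → 4
7: 6, 3, 0 → 3
6: 3, 0 → 2
3: 0 → 1
0: none → 0
25: none → 0
Total inversions: 5 + 6 + 4 + 3 + 2 + 1 + 0 + 0 = 21

There are 21 swaps.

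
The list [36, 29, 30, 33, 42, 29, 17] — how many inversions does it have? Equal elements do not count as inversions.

13 inversions

Count, for each position, how many later elements it exceeds:
36 → 29, 30, 33, 29, 17 → 5
29 → 17 → 1
30 → 29, 17 → 2
33 → 29, 17 → 2
42 → 29, 17 → 2
29 → 17 → 1
17 → none → 0
Sum: 5 + 1 + 2 + 2 + 2 + 1 + 0 = 13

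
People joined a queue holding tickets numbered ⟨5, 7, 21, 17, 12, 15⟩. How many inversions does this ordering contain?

5 inversions

Inversion pairs (indices are 0-based):
(2,3): 21 > 17
(2,4): 21 > 12
(2,5): 21 > 15
(3,4): 17 > 12
(3,5): 17 > 15
That's 5 pairs.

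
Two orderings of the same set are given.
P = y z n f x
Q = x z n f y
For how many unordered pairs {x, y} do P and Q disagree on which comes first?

There are 7 disagreeing pairs.

Assign each item its position (1..5) in the first ordering, then rewrite the second ordering as that position sequence:
positions: y→1, z→2, n→3, f→4, x→5
second ordering as positions: [5, 2, 3, 4, 1]
Discordant pairs = inversions in this position sequence.
5: 2, 3, 4, 1 → 4
2: 1 → 1
3: 1 → 1
4: 1 → 1
1: 0
Total: 4 + 1 + 1 + 1 + 0 = 7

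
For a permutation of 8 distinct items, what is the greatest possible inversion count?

There are 28 inversions.

A reversed (strictly descending) arrangement makes every pair an inversion, giving C(8, 2) inversions.
C(8, 2) = 8·7/2 = 28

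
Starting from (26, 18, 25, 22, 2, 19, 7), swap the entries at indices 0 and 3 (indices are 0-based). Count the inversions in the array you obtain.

13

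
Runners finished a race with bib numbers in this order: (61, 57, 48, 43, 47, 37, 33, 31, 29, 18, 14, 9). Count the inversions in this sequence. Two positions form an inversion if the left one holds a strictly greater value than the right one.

Element-by-element contributions:
61 → 57, 48, 43, 47, 37, 33, 31, 29, 18, 14, 9 → 11
57 → 48, 43, 47, 37, 33, 31, 29, 18, 14, 9 → 10
48 → 43, 47, 37, 33, 31, 29, 18, 14, 9 → 9
43 → 37, 33, 31, 29, 18, 14, 9 → 7
47 → 37, 33, 31, 29, 18, 14, 9 → 7
37 → 33, 31, 29, 18, 14, 9 → 6
33 → 31, 29, 18, 14, 9 → 5
31 → 29, 18, 14, 9 → 4
29 → 18, 14, 9 → 3
18 → 14, 9 → 2
14 → 9 → 1
9 → none → 0
Sum: 11 + 10 + 9 + 7 + 7 + 6 + 5 + 4 + 3 + 2 + 1 + 0 = 65

65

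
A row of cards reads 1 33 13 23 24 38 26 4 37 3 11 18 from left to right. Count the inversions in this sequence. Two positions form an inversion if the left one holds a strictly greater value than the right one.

33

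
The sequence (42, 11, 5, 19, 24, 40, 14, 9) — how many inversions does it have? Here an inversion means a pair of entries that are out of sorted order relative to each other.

16 out-of-order pairs

Element-by-element contributions:
42: 7
11: 2
5: 0
19: 2
24: 2
40: 2
14: 1
9: 0
Sum: 7 + 2 + 0 + 2 + 2 + 2 + 1 + 0 = 16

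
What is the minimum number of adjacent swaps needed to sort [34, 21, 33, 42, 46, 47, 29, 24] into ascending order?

Minimum adjacent swaps = number of inversions (each swap of adjacent out-of-order elements removes one inversion and no swap can remove more).
Count inversions — for each element, later elements that are smaller:
34: 21, 33, 29, 24 → 4
21: none → 0
33: 29, 24 → 2
42: 29, 24 → 2
46: 29, 24 → 2
47: 29, 24 → 2
29: 24 → 1
24: none → 0
Total inversions: 4 + 0 + 2 + 2 + 2 + 2 + 1 + 0 = 13

13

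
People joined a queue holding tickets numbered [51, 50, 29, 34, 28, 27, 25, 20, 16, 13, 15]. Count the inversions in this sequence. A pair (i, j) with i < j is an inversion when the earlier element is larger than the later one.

Sweep left to right; for each value list the smaller values that follow it:
51 → 50, 29, 34, 28, 27, 25, 20, 16, 13, 15 → 10
50 → 29, 34, 28, 27, 25, 20, 16, 13, 15 → 9
29 → 28, 27, 25, 20, 16, 13, 15 → 7
34 → 28, 27, 25, 20, 16, 13, 15 → 7
28 → 27, 25, 20, 16, 13, 15 → 6
27 → 25, 20, 16, 13, 15 → 5
25 → 20, 16, 13, 15 → 4
20 → 16, 13, 15 → 3
16 → 13, 15 → 2
13 → none → 0
15 → none → 0
Sum: 10 + 9 + 7 + 7 + 6 + 5 + 4 + 3 + 2 + 0 + 0 = 53

53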